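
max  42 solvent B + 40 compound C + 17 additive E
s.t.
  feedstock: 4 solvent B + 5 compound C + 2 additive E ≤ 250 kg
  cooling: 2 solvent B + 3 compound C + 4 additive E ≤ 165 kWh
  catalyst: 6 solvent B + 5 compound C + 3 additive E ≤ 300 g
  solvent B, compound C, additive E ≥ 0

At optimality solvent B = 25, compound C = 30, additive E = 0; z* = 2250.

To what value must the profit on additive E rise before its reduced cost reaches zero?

Check each constraint at x*: feedstock 250/250 (tight); cooling 140/165 (slack 25); catalyst 300/300 (tight).
Since cooling is not tight, its dual is 0.
Dual feasibility on the basic columns requires 4·y_feedstock + 6·y_catalyst = 42, 5·y_feedstock + 5·y_catalyst = 40.
Solving: y_feedstock = 3, y_catalyst = 5.
additive E enters the basis when its profit ≥ yᵀa₃ = 3·2 + 5·3 = 21.

21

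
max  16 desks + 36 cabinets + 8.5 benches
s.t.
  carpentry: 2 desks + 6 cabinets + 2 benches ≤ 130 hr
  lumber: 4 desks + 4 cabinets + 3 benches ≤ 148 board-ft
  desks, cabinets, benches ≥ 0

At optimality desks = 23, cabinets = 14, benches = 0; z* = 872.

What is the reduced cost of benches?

At the optimum: carpentry uses 130 of 130 (binding); lumber uses 148 of 148 (binding).
From A_Bᵀ y = c: 2·y_carpentry + 4·y_lumber = 16; 6·y_carpentry + 4·y_lumber = 36.
This yields shadow prices y_carpentry = 5, y_lumber = 1.5.
Reduced cost of benches: c₃ − yᵀa₃ = 8.5 − (5·2 + 1.5·3) = 8.5 − 14.5 = -6.

-6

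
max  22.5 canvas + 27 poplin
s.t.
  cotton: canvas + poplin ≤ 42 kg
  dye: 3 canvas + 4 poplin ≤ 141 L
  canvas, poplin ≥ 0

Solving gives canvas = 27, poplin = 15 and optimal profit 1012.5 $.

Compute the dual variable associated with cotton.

Check each constraint at x*: cotton 42/42 (tight); dye 141/141 (tight).
From A_Bᵀ y = c: 1·y_cotton + 3·y_dye = 22.5; 1·y_cotton + 4·y_dye = 27.
→ y_cotton = 9 and y_dye = 4.5.
Shadow price of cotton = 9.

9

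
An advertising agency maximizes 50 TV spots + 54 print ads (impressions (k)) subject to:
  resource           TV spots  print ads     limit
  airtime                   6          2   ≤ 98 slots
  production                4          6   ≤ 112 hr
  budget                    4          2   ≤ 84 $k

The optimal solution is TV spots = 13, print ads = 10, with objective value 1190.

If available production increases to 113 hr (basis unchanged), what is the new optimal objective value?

1198

Binding: airtime and production. Non-binding: budget (12 unused).
Slack constraints have shadow price 0 (complementary slackness).
Dual feasibility on the basic columns requires 6·y_airtime + 4·y_production = 50, 2·y_airtime + 6·y_production = 54.
→ y_airtime = 3 and y_production = 8.
Δz = y_production·Δb = 8 × (1) = 8, so new z* = 1190 + 8 = 1198.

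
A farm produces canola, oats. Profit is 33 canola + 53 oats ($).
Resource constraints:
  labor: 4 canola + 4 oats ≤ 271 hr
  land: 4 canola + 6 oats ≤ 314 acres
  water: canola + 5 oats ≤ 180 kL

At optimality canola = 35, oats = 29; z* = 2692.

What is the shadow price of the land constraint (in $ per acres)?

Binding: land and water. Non-binding: labor (15 unused).
Slack constraints have shadow price 0 (complementary slackness).
From A_Bᵀ y = c: 4·y_land + 1·y_water = 33; 6·y_land + 5·y_water = 53.
→ y_land = 8 and y_water = 1.
Shadow price of land = 8.

8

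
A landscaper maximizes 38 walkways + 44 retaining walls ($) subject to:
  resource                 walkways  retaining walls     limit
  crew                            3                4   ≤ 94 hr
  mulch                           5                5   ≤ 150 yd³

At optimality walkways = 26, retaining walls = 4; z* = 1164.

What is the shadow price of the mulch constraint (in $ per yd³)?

4

Check each constraint at x*: crew 94/94 (tight); mulch 150/150 (tight).
The binding rows give the dual system: 3·y_crew + 5·y_mulch = 38 and 4·y_crew + 5·y_mulch = 44.
This yields shadow prices y_crew = 6, y_mulch = 4.
Shadow price of mulch = 4.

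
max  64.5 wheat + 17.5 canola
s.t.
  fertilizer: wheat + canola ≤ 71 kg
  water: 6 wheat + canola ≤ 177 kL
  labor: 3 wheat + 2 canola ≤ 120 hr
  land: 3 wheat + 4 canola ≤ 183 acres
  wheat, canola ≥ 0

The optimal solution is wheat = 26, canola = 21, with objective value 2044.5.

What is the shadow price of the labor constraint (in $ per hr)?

4.5

Check each constraint at x*: fertilizer 47/71 (slack 24); water 177/177 (tight); labor 120/120 (tight); land 162/183 (slack 21).
By complementary slackness, y = 0 for the non-binding constraints.
From A_Bᵀ y = c: 6·y_water + 3·y_labor = 64.5; 1·y_water + 2·y_labor = 17.5.
Solving: y_water = 8.5, y_labor = 4.5.
Shadow price of labor = 4.5.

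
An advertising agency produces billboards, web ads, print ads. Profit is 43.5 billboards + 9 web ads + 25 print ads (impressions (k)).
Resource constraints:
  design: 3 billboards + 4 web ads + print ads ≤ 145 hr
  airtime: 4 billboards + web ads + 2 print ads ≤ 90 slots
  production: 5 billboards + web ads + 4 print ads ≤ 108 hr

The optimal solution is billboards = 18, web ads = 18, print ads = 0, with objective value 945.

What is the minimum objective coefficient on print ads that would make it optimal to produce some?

Check each constraint at x*: design 126/145 (slack 19); airtime 90/90 (tight); production 108/108 (tight).
Slack constraints have shadow price 0 (complementary slackness).
The binding rows give the dual system: 4·y_airtime + 5·y_production = 43.5 and 1·y_airtime + 1·y_production = 9.
Solving: y_airtime = 1.5, y_production = 7.5.
print ads enters the basis when its profit ≥ yᵀa₃ = 1.5·2 + 7.5·4 = 33.

33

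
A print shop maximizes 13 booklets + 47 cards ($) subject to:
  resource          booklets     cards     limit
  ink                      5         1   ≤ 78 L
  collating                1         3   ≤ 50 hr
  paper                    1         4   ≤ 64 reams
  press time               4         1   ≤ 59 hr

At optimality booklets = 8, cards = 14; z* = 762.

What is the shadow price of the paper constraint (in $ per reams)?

Binding: collating and paper. Non-binding: ink (24 unused), press time (13 unused).
Since ink, press time are not tight, their duals are 0.
Dual feasibility on the basic columns requires 1·y_collating + 1·y_paper = 13, 3·y_collating + 4·y_paper = 47.
→ y_collating = 5 and y_paper = 8.
Shadow price of paper = 8.

8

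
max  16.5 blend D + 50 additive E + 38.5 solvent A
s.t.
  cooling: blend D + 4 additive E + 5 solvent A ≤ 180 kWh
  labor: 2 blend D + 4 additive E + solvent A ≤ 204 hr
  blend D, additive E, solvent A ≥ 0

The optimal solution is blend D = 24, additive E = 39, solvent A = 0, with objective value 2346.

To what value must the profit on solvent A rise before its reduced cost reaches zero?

Both cooling and labor are binding at x*.
Dual feasibility on the basic columns requires 1·y_cooling + 2·y_labor = 16.5, 4·y_cooling + 4·y_labor = 50.
→ y_cooling = 8.5 and y_labor = 4.
solvent A enters the basis when its profit ≥ yᵀa₃ = 8.5·5 + 4·1 = 46.5.

46.5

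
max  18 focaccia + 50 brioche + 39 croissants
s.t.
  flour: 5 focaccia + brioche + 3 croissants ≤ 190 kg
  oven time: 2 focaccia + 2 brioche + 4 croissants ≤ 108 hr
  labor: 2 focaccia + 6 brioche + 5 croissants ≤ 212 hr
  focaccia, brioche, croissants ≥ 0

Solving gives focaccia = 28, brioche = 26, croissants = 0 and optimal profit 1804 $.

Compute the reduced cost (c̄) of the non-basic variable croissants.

-5

Binding: oven time and labor. Non-binding: flour (24 unused).
Since flour is not tight, its dual is 0.
The binding rows give the dual system: 2·y_oven time + 2·y_labor = 18 and 2·y_oven time + 6·y_labor = 50.
→ y_oven time = 1 and y_labor = 8.
Reduced cost of croissants: c₃ − yᵀa₃ = 39 − (1·4 + 8·5) = 39 − 44 = -5.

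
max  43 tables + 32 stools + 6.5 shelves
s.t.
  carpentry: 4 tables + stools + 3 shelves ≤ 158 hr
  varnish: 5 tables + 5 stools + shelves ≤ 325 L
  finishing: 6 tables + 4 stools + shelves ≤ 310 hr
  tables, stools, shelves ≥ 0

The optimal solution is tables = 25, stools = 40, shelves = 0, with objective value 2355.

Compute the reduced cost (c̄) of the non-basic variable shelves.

-1

At the optimum: carpentry uses 140 of 158 (slack = 18); varnish uses 325 of 325 (binding); finishing uses 310 of 310 (binding).
Since carpentry is not tight, its dual is 0.
The binding rows give the dual system: 5·y_varnish + 6·y_finishing = 43 and 5·y_varnish + 4·y_finishing = 32.
Solving: y_varnish = 2, y_finishing = 5.5.
Reduced cost of shelves: c₃ − yᵀa₃ = 6.5 − (2·1 + 5.5·1) = 6.5 − 7.5 = -1.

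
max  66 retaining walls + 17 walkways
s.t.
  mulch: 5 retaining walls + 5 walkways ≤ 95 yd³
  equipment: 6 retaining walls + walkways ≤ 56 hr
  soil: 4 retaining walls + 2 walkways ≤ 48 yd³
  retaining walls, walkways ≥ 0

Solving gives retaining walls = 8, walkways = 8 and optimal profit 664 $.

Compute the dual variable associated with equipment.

Binding: equipment and soil. Non-binding: mulch (15 unused).
Since mulch is not tight, its dual is 0.
From A_Bᵀ y = c: 6·y_equipment + 4·y_soil = 66; 1·y_equipment + 2·y_soil = 17.
This yields shadow prices y_equipment = 8, y_soil = 4.5.
Shadow price of equipment = 8.

8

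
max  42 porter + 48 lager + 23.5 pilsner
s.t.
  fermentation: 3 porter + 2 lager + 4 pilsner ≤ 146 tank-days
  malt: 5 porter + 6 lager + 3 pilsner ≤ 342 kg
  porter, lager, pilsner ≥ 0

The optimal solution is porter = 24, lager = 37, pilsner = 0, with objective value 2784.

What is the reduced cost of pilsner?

Both fermentation and malt are binding at x*.
From A_Bᵀ y = c: 3·y_fermentation + 5·y_malt = 42; 2·y_fermentation + 6·y_malt = 48.
→ y_fermentation = 1.5 and y_malt = 7.5.
Reduced cost of pilsner: c₃ − yᵀa₃ = 23.5 − (1.5·4 + 7.5·3) = 23.5 − 28.5 = -5.

-5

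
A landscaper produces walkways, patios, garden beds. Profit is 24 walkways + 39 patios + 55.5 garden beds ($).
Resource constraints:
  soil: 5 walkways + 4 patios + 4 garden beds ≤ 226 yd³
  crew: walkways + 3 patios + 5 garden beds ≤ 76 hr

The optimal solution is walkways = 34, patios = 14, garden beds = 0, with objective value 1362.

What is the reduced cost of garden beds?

-1.5

Check each constraint at x*: soil 226/226 (tight); crew 76/76 (tight).
The binding rows give the dual system: 5·y_soil + 1·y_crew = 24 and 4·y_soil + 3·y_crew = 39.
→ y_soil = 3 and y_crew = 9.
Reduced cost of garden beds: c₃ − yᵀa₃ = 55.5 − (3·4 + 9·5) = 55.5 − 57 = -1.5.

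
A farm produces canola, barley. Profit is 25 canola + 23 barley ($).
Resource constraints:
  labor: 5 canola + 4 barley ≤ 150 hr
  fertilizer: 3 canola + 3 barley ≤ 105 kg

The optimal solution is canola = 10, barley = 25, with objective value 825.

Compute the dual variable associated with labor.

2

At the optimum: labor uses 150 of 150 (binding); fertilizer uses 105 of 105 (binding).
From A_Bᵀ y = c: 5·y_labor + 3·y_fertilizer = 25; 4·y_labor + 3·y_fertilizer = 23.
This yields shadow prices y_labor = 2, y_fertilizer = 5.
Shadow price of labor = 2.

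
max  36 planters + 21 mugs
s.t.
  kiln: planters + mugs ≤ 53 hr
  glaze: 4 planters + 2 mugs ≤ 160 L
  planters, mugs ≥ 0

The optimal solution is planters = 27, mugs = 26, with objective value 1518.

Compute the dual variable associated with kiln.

6

At the optimum: kiln uses 53 of 53 (binding); glaze uses 160 of 160 (binding).
From A_Bᵀ y = c: 1·y_kiln + 4·y_glaze = 36; 1·y_kiln + 2·y_glaze = 21.
→ y_kiln = 6 and y_glaze = 7.5.
Shadow price of kiln = 6.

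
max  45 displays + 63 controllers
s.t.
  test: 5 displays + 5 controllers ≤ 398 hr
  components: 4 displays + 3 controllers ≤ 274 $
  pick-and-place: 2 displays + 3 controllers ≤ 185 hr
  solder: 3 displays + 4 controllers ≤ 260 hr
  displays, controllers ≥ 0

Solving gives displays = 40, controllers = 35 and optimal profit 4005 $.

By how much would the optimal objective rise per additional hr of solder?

At the optimum: test uses 375 of 398 (slack = 23); components uses 265 of 274 (slack = 9); pick-and-place uses 185 of 185 (binding); solder uses 260 of 260 (binding).
Since test, components are not tight, their duals are 0.
From A_Bᵀ y = c: 2·y_pick-and-place + 3·y_solder = 45; 3·y_pick-and-place + 4·y_solder = 63.
→ y_pick-and-place = 9 and y_solder = 9.
Shadow price of solder = 9.

9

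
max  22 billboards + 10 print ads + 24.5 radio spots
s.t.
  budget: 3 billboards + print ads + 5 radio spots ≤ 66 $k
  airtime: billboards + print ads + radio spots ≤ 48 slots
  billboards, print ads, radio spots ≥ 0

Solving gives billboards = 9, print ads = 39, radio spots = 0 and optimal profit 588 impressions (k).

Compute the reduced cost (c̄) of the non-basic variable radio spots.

-9.5

Check each constraint at x*: budget 66/66 (tight); airtime 48/48 (tight).
Dual feasibility on the basic columns requires 3·y_budget + 1·y_airtime = 22, 1·y_budget + 1·y_airtime = 10.
→ y_budget = 6 and y_airtime = 4.
Reduced cost of radio spots: c₃ − yᵀa₃ = 24.5 − (6·5 + 4·1) = 24.5 − 34 = -9.5.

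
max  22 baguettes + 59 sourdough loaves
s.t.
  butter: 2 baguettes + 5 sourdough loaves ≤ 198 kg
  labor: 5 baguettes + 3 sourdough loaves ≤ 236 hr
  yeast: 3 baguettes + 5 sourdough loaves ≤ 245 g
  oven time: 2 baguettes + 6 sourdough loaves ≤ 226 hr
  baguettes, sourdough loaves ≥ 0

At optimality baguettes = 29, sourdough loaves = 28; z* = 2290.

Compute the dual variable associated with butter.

7

Check each constraint at x*: butter 198/198 (tight); labor 229/236 (slack 7); yeast 227/245 (slack 18); oven time 226/226 (tight).
By complementary slackness, y = 0 for the non-binding constraints.
The binding rows give the dual system: 2·y_butter + 2·y_oven time = 22 and 5·y_butter + 6·y_oven time = 59.
This yields shadow prices y_butter = 7, y_oven time = 4.
Shadow price of butter = 7.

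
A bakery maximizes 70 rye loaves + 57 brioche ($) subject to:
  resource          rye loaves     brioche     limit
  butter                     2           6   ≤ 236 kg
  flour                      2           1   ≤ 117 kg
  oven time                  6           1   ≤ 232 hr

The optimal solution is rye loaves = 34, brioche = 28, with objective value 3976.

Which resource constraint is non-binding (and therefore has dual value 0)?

flour

butter: 236/236 (binding)
flour: 96/117 (slack 21)
oven time: 232/232 (binding)
By complementary slackness, a constraint with positive slack has shadow price 0 → flour.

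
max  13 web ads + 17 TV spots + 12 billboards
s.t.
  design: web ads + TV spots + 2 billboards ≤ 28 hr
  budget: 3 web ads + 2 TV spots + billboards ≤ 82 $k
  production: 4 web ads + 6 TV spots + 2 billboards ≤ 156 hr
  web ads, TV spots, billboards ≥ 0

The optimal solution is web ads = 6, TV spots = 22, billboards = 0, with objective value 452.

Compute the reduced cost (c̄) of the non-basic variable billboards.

Binding: design and production. Non-binding: budget (20 unused).
By complementary slackness, y = 0 for the non-binding constraint.
From A_Bᵀ y = c: 1·y_design + 4·y_production = 13; 1·y_design + 6·y_production = 17.
This yields shadow prices y_design = 5, y_production = 2.
Reduced cost of billboards: c₃ − yᵀa₃ = 12 − (5·2 + 2·2) = 12 − 14 = -2.

-2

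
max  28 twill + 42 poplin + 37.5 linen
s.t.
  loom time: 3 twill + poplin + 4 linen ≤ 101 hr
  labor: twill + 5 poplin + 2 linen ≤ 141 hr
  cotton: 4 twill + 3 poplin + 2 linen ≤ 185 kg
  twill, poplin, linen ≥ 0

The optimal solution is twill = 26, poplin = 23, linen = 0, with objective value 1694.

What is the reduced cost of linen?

Binding: loom time and labor. Non-binding: cotton (12 unused).
By complementary slackness, y = 0 for the non-binding constraint.
From A_Bᵀ y = c: 3·y_loom time + 1·y_labor = 28; 1·y_loom time + 5·y_labor = 42.
→ y_loom time = 7 and y_labor = 7.
Reduced cost of linen: c₃ − yᵀa₃ = 37.5 − (7·4 + 7·2) = 37.5 − 42 = -4.5.

-4.5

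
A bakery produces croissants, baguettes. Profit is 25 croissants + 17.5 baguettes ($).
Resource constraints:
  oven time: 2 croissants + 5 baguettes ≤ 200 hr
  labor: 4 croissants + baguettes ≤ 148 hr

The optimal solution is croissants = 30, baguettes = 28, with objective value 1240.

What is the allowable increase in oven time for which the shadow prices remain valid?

Binding constraints: oven time, labor. The basis is B = [[2,5],[4,1]] with det -18.
Per unit increase in oven time, x* moves by d = (-0.0556, 0.2222).
The basis stays optimal until croissants reaches 0; allowable increase = 540 hr.

540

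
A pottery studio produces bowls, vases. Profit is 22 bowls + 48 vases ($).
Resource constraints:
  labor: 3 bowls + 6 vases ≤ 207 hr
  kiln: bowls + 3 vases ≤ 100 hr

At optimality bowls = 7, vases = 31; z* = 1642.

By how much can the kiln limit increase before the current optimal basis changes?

Binding constraints: labor, kiln. The basis is B = [[3,6],[1,3]] with det 3.
Per unit increase in kiln, x* moves by d = (-2, 1).
The basis stays optimal until bowls reaches 0; allowable increase = 3.5 hr.

3.5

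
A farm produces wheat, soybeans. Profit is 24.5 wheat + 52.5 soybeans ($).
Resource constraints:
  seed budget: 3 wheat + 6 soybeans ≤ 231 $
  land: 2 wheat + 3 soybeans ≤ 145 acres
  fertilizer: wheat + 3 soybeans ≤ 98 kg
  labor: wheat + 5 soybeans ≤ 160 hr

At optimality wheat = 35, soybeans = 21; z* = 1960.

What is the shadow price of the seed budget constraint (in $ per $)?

At the optimum: seed budget uses 231 of 231 (binding); land uses 133 of 145 (slack = 12); fertilizer uses 98 of 98 (binding); labor uses 140 of 160 (slack = 20).
Slack constraints have shadow price 0 (complementary slackness).
Dual feasibility on the basic columns requires 3·y_seed budget + 1·y_fertilizer = 24.5, 6·y_seed budget + 3·y_fertilizer = 52.5.
This yields shadow prices y_seed budget = 7, y_fertilizer = 3.5.
Shadow price of seed budget = 7.

7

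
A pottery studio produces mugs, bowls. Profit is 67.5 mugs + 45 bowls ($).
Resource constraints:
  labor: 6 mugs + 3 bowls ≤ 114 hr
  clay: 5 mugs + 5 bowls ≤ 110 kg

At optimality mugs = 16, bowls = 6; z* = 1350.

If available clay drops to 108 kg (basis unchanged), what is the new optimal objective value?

Check each constraint at x*: labor 114/114 (tight); clay 110/110 (tight).
Dual feasibility on the basic columns requires 6·y_labor + 5·y_clay = 67.5, 3·y_labor + 5·y_clay = 45.
Solving: y_labor = 7.5, y_clay = 4.5.
Δz = y_clay·Δb = 4.5 × (-2) = -9, so new z* = 1350 − 9 = 1341.

1341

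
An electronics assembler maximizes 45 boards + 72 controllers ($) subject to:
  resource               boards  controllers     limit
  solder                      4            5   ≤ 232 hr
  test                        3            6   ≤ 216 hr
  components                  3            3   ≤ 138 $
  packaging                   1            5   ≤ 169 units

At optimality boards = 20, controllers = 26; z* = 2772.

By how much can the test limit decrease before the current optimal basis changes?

78

Binding constraints: test, components. The basis is B = [[3,6],[3,3]] with det -9.
Per unit decrease in test, x* moves by d = (0.3333, -0.3333).
The basis stays optimal until controllers reaches 0; allowable decrease = 78 hr.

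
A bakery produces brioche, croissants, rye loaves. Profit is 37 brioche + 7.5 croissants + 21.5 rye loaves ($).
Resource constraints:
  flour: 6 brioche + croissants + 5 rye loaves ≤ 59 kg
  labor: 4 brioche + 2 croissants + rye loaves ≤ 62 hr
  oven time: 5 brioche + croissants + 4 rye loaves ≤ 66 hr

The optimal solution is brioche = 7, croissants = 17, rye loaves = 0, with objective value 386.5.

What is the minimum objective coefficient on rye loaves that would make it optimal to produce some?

Binding: flour and labor. Non-binding: oven time (14 unused).
Since oven time is not tight, its dual is 0.
Dual feasibility on the basic columns requires 6·y_flour + 4·y_labor = 37, 1·y_flour + 2·y_labor = 7.5.
This yields shadow prices y_flour = 5.5, y_labor = 1.
rye loaves enters the basis when its profit ≥ yᵀa₃ = 5.5·5 + 1·1 = 28.5.

28.5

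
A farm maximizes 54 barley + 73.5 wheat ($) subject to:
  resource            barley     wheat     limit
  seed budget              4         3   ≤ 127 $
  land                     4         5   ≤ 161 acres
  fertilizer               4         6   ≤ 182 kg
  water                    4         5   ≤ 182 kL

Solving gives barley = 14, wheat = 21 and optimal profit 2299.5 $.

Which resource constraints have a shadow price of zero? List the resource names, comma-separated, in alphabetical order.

seed budget: 119/127 (slack 8)
land: 161/161 (binding)
fertilizer: 182/182 (binding)
water: 161/182 (slack 21)
By complementary slackness, a constraint with positive slack has shadow price 0 → seed budget, water.

seed budget, water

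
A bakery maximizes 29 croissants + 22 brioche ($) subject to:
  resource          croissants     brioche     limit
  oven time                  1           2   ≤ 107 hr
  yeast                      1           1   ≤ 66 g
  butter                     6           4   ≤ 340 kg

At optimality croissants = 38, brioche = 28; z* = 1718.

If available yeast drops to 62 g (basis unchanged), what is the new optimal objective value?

Binding: yeast and butter. Non-binding: oven time (13 unused).
By complementary slackness, y = 0 for the non-binding constraint.
The binding rows give the dual system: 1·y_yeast + 6·y_butter = 29 and 1·y_yeast + 4·y_butter = 22.
→ y_yeast = 8 and y_butter = 3.5.
Δz = y_yeast·Δb = 8 × (-4) = -32, so new z* = 1718 − 32 = 1686.

1686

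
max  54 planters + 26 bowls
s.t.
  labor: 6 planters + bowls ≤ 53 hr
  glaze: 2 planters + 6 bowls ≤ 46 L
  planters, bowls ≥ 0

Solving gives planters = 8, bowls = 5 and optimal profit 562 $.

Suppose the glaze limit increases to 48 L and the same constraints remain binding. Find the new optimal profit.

568

At the optimum: labor uses 53 of 53 (binding); glaze uses 46 of 46 (binding).
The binding rows give the dual system: 6·y_labor + 2·y_glaze = 54 and 1·y_labor + 6·y_glaze = 26.
This yields shadow prices y_labor = 8, y_glaze = 3.
Δz = y_glaze·Δb = 3 × (2) = 6, so new z* = 562 + 6 = 568.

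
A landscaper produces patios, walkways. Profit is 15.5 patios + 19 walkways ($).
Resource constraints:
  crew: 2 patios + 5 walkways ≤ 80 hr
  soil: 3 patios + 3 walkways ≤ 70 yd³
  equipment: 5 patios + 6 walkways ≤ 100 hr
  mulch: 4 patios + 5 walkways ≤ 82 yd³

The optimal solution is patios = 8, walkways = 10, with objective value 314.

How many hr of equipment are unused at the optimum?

equipment used = 5·8 + 6·10 = 100; slack = 100 − 100 = 0.

0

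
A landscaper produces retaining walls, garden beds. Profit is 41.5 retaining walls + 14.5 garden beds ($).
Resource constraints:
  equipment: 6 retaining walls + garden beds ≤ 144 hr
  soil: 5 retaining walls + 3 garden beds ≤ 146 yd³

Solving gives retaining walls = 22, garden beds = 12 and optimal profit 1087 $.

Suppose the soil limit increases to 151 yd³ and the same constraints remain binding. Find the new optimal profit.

Both equipment and soil are binding at x*.
The binding rows give the dual system: 6·y_equipment + 5·y_soil = 41.5 and 1·y_equipment + 3·y_soil = 14.5.
Solving: y_equipment = 4, y_soil = 3.5.
Δz = y_soil·Δb = 3.5 × (5) = 17.5, so new z* = 1087 + 17.5 = 1104.5.

1104.5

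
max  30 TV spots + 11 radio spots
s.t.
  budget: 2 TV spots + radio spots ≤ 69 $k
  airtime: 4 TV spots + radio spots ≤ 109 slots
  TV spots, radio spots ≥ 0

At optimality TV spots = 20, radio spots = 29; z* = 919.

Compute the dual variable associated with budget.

At the optimum: budget uses 69 of 69 (binding); airtime uses 109 of 109 (binding).
From A_Bᵀ y = c: 2·y_budget + 4·y_airtime = 30; 1·y_budget + 1·y_airtime = 11.
This yields shadow prices y_budget = 7, y_airtime = 4.
Shadow price of budget = 7.

7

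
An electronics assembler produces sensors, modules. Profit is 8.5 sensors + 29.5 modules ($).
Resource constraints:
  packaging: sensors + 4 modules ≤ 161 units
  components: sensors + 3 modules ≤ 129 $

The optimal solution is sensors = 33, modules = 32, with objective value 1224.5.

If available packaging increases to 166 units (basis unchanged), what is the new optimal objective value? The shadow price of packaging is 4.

Δb = 5, so new z* = 1224.5 + (4)·(5) = 1224.5 + 20 = 1244.5.

1244.5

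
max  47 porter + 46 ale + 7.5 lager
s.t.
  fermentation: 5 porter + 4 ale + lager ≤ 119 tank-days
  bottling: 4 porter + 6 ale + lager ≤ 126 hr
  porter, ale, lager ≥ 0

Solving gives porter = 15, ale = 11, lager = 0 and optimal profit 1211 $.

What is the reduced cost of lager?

-2.5

Check each constraint at x*: fermentation 119/119 (tight); bottling 126/126 (tight).
Dual feasibility on the basic columns requires 5·y_fermentation + 4·y_bottling = 47, 4·y_fermentation + 6·y_bottling = 46.
This yields shadow prices y_fermentation = 7, y_bottling = 3.
Reduced cost of lager: c₃ − yᵀa₃ = 7.5 − (7·1 + 3·1) = 7.5 − 10 = -2.5.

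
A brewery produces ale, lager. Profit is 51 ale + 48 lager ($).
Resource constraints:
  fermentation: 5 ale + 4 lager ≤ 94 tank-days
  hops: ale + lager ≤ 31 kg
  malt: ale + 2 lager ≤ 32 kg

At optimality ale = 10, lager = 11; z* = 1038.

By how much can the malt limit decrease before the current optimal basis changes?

Binding constraints: fermentation, malt. The basis is B = [[5,4],[1,2]] with det 6.
Per unit decrease in malt, x* moves by d = (0.6667, -0.8333).
The basis stays optimal until lager reaches 0; allowable decrease = 13.2 kg.

13.2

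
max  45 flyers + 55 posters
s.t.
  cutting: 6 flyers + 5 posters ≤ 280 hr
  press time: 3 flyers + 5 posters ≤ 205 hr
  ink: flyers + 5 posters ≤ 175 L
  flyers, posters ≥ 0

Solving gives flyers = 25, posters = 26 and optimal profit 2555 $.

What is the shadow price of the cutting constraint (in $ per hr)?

4

Binding: cutting and press time. Non-binding: ink (20 unused).
Slack constraints have shadow price 0 (complementary slackness).
The binding rows give the dual system: 6·y_cutting + 3·y_press time = 45 and 5·y_cutting + 5·y_press time = 55.
This yields shadow prices y_cutting = 4, y_press time = 7.
Shadow price of cutting = 4.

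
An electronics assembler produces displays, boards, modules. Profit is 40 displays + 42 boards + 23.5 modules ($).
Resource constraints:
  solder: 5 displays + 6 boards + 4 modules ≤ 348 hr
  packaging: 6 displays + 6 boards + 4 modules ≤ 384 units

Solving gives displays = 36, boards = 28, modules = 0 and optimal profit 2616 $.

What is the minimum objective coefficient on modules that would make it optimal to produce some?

28

Check each constraint at x*: solder 348/348 (tight); packaging 384/384 (tight).
The binding rows give the dual system: 5·y_solder + 6·y_packaging = 40 and 6·y_solder + 6·y_packaging = 42.
Solving: y_solder = 2, y_packaging = 5.
modules enters the basis when its profit ≥ yᵀa₃ = 2·4 + 5·4 = 28.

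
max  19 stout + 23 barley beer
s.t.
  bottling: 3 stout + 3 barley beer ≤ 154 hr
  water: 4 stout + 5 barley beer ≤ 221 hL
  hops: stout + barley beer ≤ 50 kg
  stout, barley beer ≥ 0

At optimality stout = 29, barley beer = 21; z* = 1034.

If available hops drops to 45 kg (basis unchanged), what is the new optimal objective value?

1019

Check each constraint at x*: bottling 150/154 (slack 4); water 221/221 (tight); hops 50/50 (tight).
By complementary slackness, y = 0 for the non-binding constraint.
The binding rows give the dual system: 4·y_water + 1·y_hops = 19 and 5·y_water + 1·y_hops = 23.
→ y_water = 4 and y_hops = 3.
Δz = y_hops·Δb = 3 × (-5) = -15, so new z* = 1034 − 15 = 1019.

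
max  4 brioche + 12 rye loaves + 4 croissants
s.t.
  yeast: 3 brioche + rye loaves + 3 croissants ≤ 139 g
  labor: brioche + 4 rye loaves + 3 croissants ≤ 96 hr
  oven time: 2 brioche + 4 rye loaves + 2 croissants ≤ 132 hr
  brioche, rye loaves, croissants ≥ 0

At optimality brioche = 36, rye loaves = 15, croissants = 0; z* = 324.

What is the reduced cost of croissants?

At the optimum: yeast uses 123 of 139 (slack = 16); labor uses 96 of 96 (binding); oven time uses 132 of 132 (binding).
Slack constraints have shadow price 0 (complementary slackness).
Dual feasibility on the basic columns requires 1·y_labor + 2·y_oven time = 4, 4·y_labor + 4·y_oven time = 12.
→ y_labor = 2 and y_oven time = 1.
Reduced cost of croissants: c₃ − yᵀa₃ = 4 − (2·3 + 1·2) = 4 − 8 = -4.

-4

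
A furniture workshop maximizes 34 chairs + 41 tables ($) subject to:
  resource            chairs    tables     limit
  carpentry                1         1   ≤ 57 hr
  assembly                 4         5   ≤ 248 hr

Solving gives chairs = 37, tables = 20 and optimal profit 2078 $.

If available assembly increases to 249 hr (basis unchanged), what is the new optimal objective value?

At the optimum: carpentry uses 57 of 57 (binding); assembly uses 248 of 248 (binding).
The binding rows give the dual system: 1·y_carpentry + 4·y_assembly = 34 and 1·y_carpentry + 5·y_assembly = 41.
Solving: y_carpentry = 6, y_assembly = 7.
Δz = y_assembly·Δb = 7 × (1) = 7, so new z* = 2078 + 7 = 2085.

2085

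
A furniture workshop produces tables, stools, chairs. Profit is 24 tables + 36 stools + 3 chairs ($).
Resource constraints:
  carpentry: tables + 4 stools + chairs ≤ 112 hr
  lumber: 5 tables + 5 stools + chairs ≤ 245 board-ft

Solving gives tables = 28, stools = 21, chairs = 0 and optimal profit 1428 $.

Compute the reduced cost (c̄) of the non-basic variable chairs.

-5

Both carpentry and lumber are binding at x*.
From A_Bᵀ y = c: 1·y_carpentry + 5·y_lumber = 24; 4·y_carpentry + 5·y_lumber = 36.
→ y_carpentry = 4 and y_lumber = 4.
Reduced cost of chairs: c₃ − yᵀa₃ = 3 − (4·1 + 4·1) = 3 − 8 = -5.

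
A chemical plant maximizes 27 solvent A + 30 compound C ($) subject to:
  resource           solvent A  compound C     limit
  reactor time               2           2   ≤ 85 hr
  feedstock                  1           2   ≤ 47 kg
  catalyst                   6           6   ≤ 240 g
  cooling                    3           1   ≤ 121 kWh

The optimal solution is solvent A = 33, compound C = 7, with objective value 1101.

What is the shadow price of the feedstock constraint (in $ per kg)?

Binding: feedstock and catalyst. Non-binding: reactor time (5 unused), cooling (15 unused).
By complementary slackness, y = 0 for the non-binding constraints.
From A_Bᵀ y = c: 1·y_feedstock + 6·y_catalyst = 27; 2·y_feedstock + 6·y_catalyst = 30.
This yields shadow prices y_feedstock = 3, y_catalyst = 4.
Shadow price of feedstock = 3.

3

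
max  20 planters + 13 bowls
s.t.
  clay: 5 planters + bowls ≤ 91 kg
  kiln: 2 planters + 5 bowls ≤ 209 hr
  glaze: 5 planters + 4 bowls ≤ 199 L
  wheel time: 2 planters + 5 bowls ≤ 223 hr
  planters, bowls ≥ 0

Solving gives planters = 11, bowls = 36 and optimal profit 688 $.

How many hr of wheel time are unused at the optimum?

wheel time used = 2·11 + 5·36 = 202; slack = 223 − 202 = 21.

21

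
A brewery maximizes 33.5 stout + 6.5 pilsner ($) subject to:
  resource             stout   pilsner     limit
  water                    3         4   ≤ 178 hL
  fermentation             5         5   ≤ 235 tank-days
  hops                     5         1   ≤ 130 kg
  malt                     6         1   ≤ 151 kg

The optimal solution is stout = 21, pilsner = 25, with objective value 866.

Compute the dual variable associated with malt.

1

Check each constraint at x*: water 163/178 (slack 15); fermentation 230/235 (slack 5); hops 130/130 (tight); malt 151/151 (tight).
By complementary slackness, y = 0 for the non-binding constraints.
The binding rows give the dual system: 5·y_hops + 6·y_malt = 33.5 and 1·y_hops + 1·y_malt = 6.5.
This yields shadow prices y_hops = 5.5, y_malt = 1.
Shadow price of malt = 1.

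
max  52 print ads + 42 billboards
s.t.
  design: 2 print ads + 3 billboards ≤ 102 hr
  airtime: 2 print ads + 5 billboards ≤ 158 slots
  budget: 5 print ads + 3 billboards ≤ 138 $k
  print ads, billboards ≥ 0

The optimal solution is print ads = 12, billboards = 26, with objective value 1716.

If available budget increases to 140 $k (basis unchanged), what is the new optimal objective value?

1732

Binding: design and budget. Non-binding: airtime (4 unused).
Since airtime is not tight, its dual is 0.
The binding rows give the dual system: 2·y_design + 5·y_budget = 52 and 3·y_design + 3·y_budget = 42.
Solving: y_design = 6, y_budget = 8.
Δz = y_budget·Δb = 8 × (2) = 16, so new z* = 1716 + 16 = 1732.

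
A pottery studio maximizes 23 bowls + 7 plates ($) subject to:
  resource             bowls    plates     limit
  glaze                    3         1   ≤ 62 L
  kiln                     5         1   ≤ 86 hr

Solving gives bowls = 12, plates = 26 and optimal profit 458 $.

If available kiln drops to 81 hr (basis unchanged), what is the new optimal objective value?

453

Both glaze and kiln are binding at x*.
From A_Bᵀ y = c: 3·y_glaze + 5·y_kiln = 23; 1·y_glaze + 1·y_kiln = 7.
Solving: y_glaze = 6, y_kiln = 1.
Δz = y_kiln·Δb = 1 × (-5) = -5, so new z* = 458 − 5 = 453.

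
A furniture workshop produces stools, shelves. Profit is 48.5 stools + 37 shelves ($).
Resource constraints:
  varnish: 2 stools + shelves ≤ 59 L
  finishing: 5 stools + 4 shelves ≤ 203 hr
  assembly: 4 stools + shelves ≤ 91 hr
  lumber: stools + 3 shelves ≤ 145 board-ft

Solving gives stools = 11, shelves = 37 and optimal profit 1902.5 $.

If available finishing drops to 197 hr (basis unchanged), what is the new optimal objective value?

At the optimum: varnish uses 59 of 59 (binding); finishing uses 203 of 203 (binding); assembly uses 81 of 91 (slack = 10); lumber uses 122 of 145 (slack = 23).
Slack constraints have shadow price 0 (complementary slackness).
From A_Bᵀ y = c: 2·y_varnish + 5·y_finishing = 48.5; 1·y_varnish + 4·y_finishing = 37.
Solving: y_varnish = 3, y_finishing = 8.5.
Δz = y_finishing·Δb = 8.5 × (-6) = -51, so new z* = 1902.5 − 51 = 1851.5.

1851.5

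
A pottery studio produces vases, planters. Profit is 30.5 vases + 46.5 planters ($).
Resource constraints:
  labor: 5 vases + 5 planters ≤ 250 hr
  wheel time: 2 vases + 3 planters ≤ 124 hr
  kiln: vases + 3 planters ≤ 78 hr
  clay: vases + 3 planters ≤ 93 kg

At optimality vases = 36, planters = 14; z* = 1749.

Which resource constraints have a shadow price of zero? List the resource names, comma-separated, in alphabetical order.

labor: 250/250 (binding)
wheel time: 114/124 (slack 10)
kiln: 78/78 (binding)
clay: 78/93 (slack 15)
By complementary slackness, a constraint with positive slack has shadow price 0 → clay, wheel time.

clay, wheel time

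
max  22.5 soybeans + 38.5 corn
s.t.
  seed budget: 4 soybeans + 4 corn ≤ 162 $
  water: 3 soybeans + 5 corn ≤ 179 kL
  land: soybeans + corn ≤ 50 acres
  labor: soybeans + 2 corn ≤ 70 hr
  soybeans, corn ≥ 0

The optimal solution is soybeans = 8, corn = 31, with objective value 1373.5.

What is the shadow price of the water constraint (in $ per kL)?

6.5

At the optimum: seed budget uses 156 of 162 (slack = 6); water uses 179 of 179 (binding); land uses 39 of 50 (slack = 11); labor uses 70 of 70 (binding).
Since seed budget, land are not tight, their duals are 0.
From A_Bᵀ y = c: 3·y_water + 1·y_labor = 22.5; 5·y_water + 2·y_labor = 38.5.
Solving: y_water = 6.5, y_labor = 3.
Shadow price of water = 6.5.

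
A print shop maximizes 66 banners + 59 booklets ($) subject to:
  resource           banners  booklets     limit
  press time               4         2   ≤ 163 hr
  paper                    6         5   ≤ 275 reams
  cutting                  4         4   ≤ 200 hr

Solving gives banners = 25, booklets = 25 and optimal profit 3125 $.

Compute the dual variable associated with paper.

7

Binding: paper and cutting. Non-binding: press time (13 unused).
By complementary slackness, y = 0 for the non-binding constraint.
The binding rows give the dual system: 6·y_paper + 4·y_cutting = 66 and 5·y_paper + 4·y_cutting = 59.
This yields shadow prices y_paper = 7, y_cutting = 6.
Shadow price of paper = 7.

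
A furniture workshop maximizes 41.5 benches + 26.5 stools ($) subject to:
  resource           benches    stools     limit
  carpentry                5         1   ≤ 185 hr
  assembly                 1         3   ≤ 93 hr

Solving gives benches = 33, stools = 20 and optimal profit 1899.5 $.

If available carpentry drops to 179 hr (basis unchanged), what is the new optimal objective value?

1857.5

Both carpentry and assembly are binding at x*.
The binding rows give the dual system: 5·y_carpentry + 1·y_assembly = 41.5 and 1·y_carpentry + 3·y_assembly = 26.5.
→ y_carpentry = 7 and y_assembly = 6.5.
Δz = y_carpentry·Δb = 7 × (-6) = -42, so new z* = 1899.5 − 42 = 1857.5.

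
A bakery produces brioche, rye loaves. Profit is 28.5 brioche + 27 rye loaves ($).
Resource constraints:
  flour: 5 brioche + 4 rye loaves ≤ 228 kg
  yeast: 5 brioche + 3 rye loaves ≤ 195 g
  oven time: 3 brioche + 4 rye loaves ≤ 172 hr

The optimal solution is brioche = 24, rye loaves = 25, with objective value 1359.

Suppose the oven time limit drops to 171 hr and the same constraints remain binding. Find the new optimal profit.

Binding: yeast and oven time. Non-binding: flour (8 unused).
Since flour is not tight, its dual is 0.
Dual feasibility on the basic columns requires 5·y_yeast + 3·y_oven time = 28.5, 3·y_yeast + 4·y_oven time = 27.
This yields shadow prices y_yeast = 3, y_oven time = 4.5.
Δz = y_oven time·Δb = 4.5 × (-1) = -4.5, so new z* = 1359 − 4.5 = 1354.5.

1354.5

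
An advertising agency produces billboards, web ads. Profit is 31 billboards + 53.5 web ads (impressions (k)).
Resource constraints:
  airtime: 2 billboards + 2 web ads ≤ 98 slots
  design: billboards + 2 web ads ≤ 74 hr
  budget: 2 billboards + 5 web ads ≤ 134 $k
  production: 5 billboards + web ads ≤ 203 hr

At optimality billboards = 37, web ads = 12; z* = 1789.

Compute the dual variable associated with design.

At the optimum: airtime uses 98 of 98 (binding); design uses 61 of 74 (slack = 13); budget uses 134 of 134 (binding); production uses 197 of 203 (slack = 6).
Since design, production are not tight, their duals are 0.
Dual feasibility on the basic columns requires 2·y_airtime + 2·y_budget = 31, 2·y_airtime + 5·y_budget = 53.5.
This yields shadow prices y_airtime = 8, y_budget = 7.5.
Shadow price of design = 0.

0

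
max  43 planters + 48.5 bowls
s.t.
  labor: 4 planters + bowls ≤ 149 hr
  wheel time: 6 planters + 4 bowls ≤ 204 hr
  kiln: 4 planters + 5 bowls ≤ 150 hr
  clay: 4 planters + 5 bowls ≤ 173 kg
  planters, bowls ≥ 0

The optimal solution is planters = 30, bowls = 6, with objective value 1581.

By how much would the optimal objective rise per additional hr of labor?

0

Binding: wheel time and kiln. Non-binding: labor (23 unused), clay (23 unused).
Since labor, clay are not tight, their duals are 0.
Dual feasibility on the basic columns requires 6·y_wheel time + 4·y_kiln = 43, 4·y_wheel time + 5·y_kiln = 48.5.
This yields shadow prices y_wheel time = 1.5, y_kiln = 8.5.
Shadow price of labor = 0.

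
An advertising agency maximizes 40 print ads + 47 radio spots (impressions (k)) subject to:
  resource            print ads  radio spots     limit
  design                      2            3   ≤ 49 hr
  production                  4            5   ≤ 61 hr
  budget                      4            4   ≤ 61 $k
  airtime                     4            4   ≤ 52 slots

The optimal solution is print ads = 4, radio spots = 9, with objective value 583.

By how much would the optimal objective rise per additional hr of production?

7

Check each constraint at x*: design 35/49 (slack 14); production 61/61 (tight); budget 52/61 (slack 9); airtime 52/52 (tight).
Since design, budget are not tight, their duals are 0.
The binding rows give the dual system: 4·y_production + 4·y_airtime = 40 and 5·y_production + 4·y_airtime = 47.
This yields shadow prices y_production = 7, y_airtime = 3.
Shadow price of production = 7.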